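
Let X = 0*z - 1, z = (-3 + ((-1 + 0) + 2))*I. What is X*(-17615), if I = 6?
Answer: 17615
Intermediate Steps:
z = -12 (z = (-3 + ((-1 + 0) + 2))*6 = (-3 + (-1 + 2))*6 = (-3 + 1)*6 = -2*6 = -12)
X = -1 (X = 0*(-12) - 1 = 0 - 1 = -1)
X*(-17615) = -1*(-17615) = 17615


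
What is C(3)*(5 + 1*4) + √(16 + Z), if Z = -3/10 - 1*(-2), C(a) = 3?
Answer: 27 + √1770/10 ≈ 31.207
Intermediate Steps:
Z = 17/10 (Z = -3*⅒ + 2 = -3/10 + 2 = 17/10 ≈ 1.7000)
C(3)*(5 + 1*4) + √(16 + Z) = 3*(5 + 1*4) + √(16 + 17/10) = 3*(5 + 4) + √(177/10) = 3*9 + √1770/10 = 27 + √1770/10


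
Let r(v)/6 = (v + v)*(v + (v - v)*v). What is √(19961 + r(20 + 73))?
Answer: √123749 ≈ 351.78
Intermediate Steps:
r(v) = 12*v² (r(v) = 6*((v + v)*(v + (v - v)*v)) = 6*((2*v)*(v + 0*v)) = 6*((2*v)*(v + 0)) = 6*((2*v)*v) = 6*(2*v²) = 12*v²)
√(19961 + r(20 + 73)) = √(19961 + 12*(20 + 73)²) = √(19961 + 12*93²) = √(19961 + 12*8649) = √(19961 + 103788) = √123749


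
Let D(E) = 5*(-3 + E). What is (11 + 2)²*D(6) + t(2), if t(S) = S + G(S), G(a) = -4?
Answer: 2533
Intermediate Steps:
D(E) = -15 + 5*E
t(S) = -4 + S (t(S) = S - 4 = -4 + S)
(11 + 2)²*D(6) + t(2) = (11 + 2)²*(-15 + 5*6) + (-4 + 2) = 13²*(-15 + 30) - 2 = 169*15 - 2 = 2535 - 2 = 2533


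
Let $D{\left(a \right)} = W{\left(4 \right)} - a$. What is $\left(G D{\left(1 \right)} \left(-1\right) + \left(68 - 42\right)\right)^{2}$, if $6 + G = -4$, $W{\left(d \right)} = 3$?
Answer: $2116$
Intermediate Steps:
$D{\left(a \right)} = 3 - a$
$G = -10$ ($G = -6 - 4 = -10$)
$\left(G D{\left(1 \right)} \left(-1\right) + \left(68 - 42\right)\right)^{2} = \left(- 10 \left(3 - 1\right) \left(-1\right) + \left(68 - 42\right)\right)^{2} = \left(\left(-10\right) 2 \left(-1\right) + 26\right)^{2} = \left(\left(-20\right) \left(-1\right) + 26\right)^{2} = \left(20 + 26\right)^{2} = 46^{2} = 2116$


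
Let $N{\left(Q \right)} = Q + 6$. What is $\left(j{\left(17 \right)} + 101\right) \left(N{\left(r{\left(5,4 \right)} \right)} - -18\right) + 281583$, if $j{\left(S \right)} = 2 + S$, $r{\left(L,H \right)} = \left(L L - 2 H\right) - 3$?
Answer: $286143$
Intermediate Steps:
$r{\left(L,H \right)} = -3 + L^{2} - 2 H$ ($r{\left(L,H \right)} = \left(L^{2} - 2 H\right) - 3 = -3 + L^{2} - 2 H$)
$N{\left(Q \right)} = 6 + Q$
$\left(j{\left(17 \right)} + 101\right) \left(N{\left(r{\left(5,4 \right)} \right)} - -18\right) + 281583 = \left(\left(2 + 17\right) + 101\right) \left(\left(6 - \left(11 - 25\right)\right) - -18\right) + 281583 = \left(19 + 101\right) \left(\left(6 - -14\right) + 18\right) + 281583 = 120 \left(\left(6 + 14\right) + 18\right) + 281583 = 120 \left(20 + 18\right) + 281583 = 120 \cdot 38 + 281583 = 4560 + 281583 = 286143$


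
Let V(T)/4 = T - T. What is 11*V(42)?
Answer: 0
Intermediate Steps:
V(T) = 0 (V(T) = 4*(T - T) = 4*0 = 0)
11*V(42) = 11*0 = 0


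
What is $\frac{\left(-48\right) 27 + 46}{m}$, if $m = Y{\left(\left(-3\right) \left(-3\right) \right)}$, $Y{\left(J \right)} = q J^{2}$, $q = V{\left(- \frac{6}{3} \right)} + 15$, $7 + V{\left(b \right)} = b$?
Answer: $- \frac{625}{243} \approx -2.572$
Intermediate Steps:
$V{\left(b \right)} = -7 + b$
$q = 6$ ($q = \left(-7 - \frac{6}{3}\right) + 15 = \left(-7 - 2\right) + 15 = -9 + 15 = 6$)
$Y{\left(J \right)} = 6 J^{2}$
$m = 486$ ($m = 6 \left(\left(-3\right) \left(-3\right)\right)^{2} = 6 \cdot 9^{2} = 6 \cdot 81 = 486$)
$\frac{\left(-48\right) 27 + 46}{m} = \frac{\left(-48\right) 27 + 46}{486} = \left(-1296 + 46\right) \frac{1}{486} = \left(-1250\right) \frac{1}{486} = - \frac{625}{243}$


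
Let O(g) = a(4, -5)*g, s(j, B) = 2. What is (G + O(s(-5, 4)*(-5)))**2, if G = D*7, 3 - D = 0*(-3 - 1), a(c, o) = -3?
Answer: 2601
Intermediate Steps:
D = 3 (D = 3 - 0*(-3 - 1) = 3 - 0*(-4) = 3 - 1*0 = 3 + 0 = 3)
O(g) = -3*g
G = 21 (G = 3*7 = 21)
(G + O(s(-5, 4)*(-5)))**2 = (21 - 6*(-5))**2 = (21 - 3*(-10))**2 = (21 + 30)**2 = 51**2 = 2601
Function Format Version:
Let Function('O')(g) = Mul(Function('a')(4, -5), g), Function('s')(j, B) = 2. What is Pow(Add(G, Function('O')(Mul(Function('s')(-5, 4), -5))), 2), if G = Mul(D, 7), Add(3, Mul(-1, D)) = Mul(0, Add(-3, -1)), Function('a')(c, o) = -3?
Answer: 2601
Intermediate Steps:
D = 3 (D = Add(3, Mul(-1, Mul(0, Add(-3, -1)))) = Add(3, Mul(-1, Mul(0, -4))) = Add(3, Mul(-1, 0)) = Add(3, 0) = 3)
Function('O')(g) = Mul(-3, g)
G = 21 (G = Mul(3, 7) = 21)
Pow(Add(G, Function('O')(Mul(Function('s')(-5, 4), -5))), 2) = Pow(Add(21, Mul(-3, Mul(2, -5))), 2) = Pow(Add(21, Mul(-3, -10)), 2) = Pow(Add(21, 30), 2) = Pow(51, 2) = 2601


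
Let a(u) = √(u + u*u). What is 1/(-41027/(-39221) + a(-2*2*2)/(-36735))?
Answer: 44315171279996175/46355739607665121 + 2306488453230*√14/46355739607665121 ≈ 0.95617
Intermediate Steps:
a(u) = √(u + u²)
1/(-41027/(-39221) + a(-2*2*2)/(-36735)) = 1/(-41027/(-39221) + √((-2*2*2)*(1 - 2*2*2))/(-36735)) = 1/(-41027*(-1/39221) + √((-4*2)*(1 - 4*2))*(-1/36735)) = 1/(5861/5603 + √(-8*(1 - 8))*(-1/36735)) = 1/(5861/5603 + √(-8*(-7))*(-1/36735)) = 1/(5861/5603 + √56*(-1/36735)) = 1/(5861/5603 + (2*√14)*(-1/36735)) = 1/(5861/5603 - 2*√14/36735)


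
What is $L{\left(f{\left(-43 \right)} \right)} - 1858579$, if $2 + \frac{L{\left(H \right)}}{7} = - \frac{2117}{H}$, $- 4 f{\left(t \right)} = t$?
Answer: $- \frac{79978775}{43} \approx -1.86 \cdot 10^{6}$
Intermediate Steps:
$f{\left(t \right)} = - \frac{t}{4}$
$L{\left(H \right)} = -14 - \frac{14819}{H}$ ($L{\left(H \right)} = -14 + 7 \left(- \frac{2117}{H}\right) = -14 - \frac{14819}{H}$)
$L{\left(f{\left(-43 \right)} \right)} - 1858579 = \left(-14 - \frac{14819}{\left(- \frac{1}{4}\right) \left(-43\right)}\right) - 1858579 = \left(-14 - \frac{14819}{\frac{43}{4}}\right) - 1858579 = \left(-14 - \frac{59276}{43}\right) - 1858579 = - \frac{59878}{43} - 1858579 = - \frac{79978775}{43}$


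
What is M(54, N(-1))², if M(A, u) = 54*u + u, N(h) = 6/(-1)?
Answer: 108900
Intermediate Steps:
N(h) = -6 (N(h) = 6*(-1) = -6)
M(A, u) = 55*u
M(54, N(-1))² = (55*(-6))² = (-330)² = 108900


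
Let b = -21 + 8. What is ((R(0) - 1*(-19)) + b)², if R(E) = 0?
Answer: 36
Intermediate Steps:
b = -13
((R(0) - 1*(-19)) + b)² = ((0 - 1*(-19)) - 13)² = ((0 + 19) - 13)² = (19 - 13)² = 6² = 36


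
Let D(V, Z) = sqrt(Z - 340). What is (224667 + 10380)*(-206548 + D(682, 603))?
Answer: -48548487756 + 235047*sqrt(263) ≈ -4.8545e+10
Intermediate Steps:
D(V, Z) = sqrt(-340 + Z)
(224667 + 10380)*(-206548 + D(682, 603)) = (224667 + 10380)*(-206548 + sqrt(-340 + 603)) = 235047*(-206548 + sqrt(263)) = -48548487756 + 235047*sqrt(263)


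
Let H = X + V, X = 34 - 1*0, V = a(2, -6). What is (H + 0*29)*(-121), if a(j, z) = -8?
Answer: -3146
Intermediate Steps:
V = -8
X = 34 (X = 34 + 0 = 34)
H = 26 (H = 34 - 8 = 26)
(H + 0*29)*(-121) = (26 + 0*29)*(-121) = (26 + 0)*(-121) = 26*(-121) = -3146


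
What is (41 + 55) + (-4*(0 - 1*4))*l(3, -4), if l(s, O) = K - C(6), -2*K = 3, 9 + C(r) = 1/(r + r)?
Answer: 644/3 ≈ 214.67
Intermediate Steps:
C(r) = -9 + 1/(2*r) (C(r) = -9 + 1/(r + r) = -9 + 1/(2*r))
K = -3/2 (K = -½*3 = -3/2 ≈ -1.5000)
l(s, O) = 89/12 (l(s, O) = -3/2 - (-9 + (½)/6) = -3/2 - (-9 + (½)*(⅙)) = -3/2 - (-9 + 1/12) = -3/2 - 1*(-107/12) = -3/2 + 107/12 = 89/12)
(41 + 55) + (-4*(0 - 1*4))*l(3, -4) = (41 + 55) - 4*(0 - 1*4)*(89/12) = 96 - 4*(0 - 4)*(89/12) = 96 - 4*(-4)*(89/12) = 96 + 16*(89/12) = 96 + 356/3 = 644/3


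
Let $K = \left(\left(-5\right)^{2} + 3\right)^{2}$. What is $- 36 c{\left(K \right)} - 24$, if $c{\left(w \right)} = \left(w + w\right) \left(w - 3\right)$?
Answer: $-44085912$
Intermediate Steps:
$K = 784$ ($K = \left(25 + 3\right)^{2} = 28^{2} = 784$)
$c{\left(w \right)} = 2 w \left(-3 + w\right)$
$- 36 c{\left(K \right)} - 24 = - 36 \cdot 2 \cdot 784 \left(-3 + 784\right) - 24 = - 36 \cdot 2 \cdot 784 \cdot 781 - 24 = \left(-36\right) 1224608 - 24 = -44085888 - 24 = -44085912$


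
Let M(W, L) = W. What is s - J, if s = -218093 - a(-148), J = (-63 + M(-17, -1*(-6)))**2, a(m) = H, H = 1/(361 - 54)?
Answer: -68919352/307 ≈ -2.2449e+5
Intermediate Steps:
H = 1/307 ≈ 0.0032573
a(m) = 1/307
J = 6400 (J = (-63 - 17)**2 = (-80)**2 = 6400)
s = -66954552/307 (s = -218093 - 1*1/307 = -218093 - 1/307 = -66954552/307 ≈ -2.1809e+5)
s - J = -66954552/307 - 1*6400 = -66954552/307 - 6400 = -68919352/307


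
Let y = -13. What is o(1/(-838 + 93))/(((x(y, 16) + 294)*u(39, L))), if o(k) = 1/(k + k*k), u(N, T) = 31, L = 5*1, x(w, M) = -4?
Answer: -111005/1337712 ≈ -0.082981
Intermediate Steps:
L = 5
o(k) = 1/(k + k**2)
o(1/(-838 + 93))/(((x(y, 16) + 294)*u(39, L))) = (1/((1/(-838 + 93))*(1 + 1/(-838 + 93))))/(((-4 + 294)*31)) = (1/((1/(-745))*(1 + 1/(-745))))/((290*31)) = (1/((-1/745)*(1 - 1/745)))/8990 = -745/744/745*(1/8990) = -745*745/744*(1/8990) = -555025/744*1/8990 = -111005/1337712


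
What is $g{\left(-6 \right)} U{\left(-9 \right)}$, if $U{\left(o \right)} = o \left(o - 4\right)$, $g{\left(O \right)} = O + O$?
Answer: $-1404$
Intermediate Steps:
$g{\left(O \right)} = 2 O$
$U{\left(o \right)} = o \left(-4 + o\right)$
$g{\left(-6 \right)} U{\left(-9 \right)} = 2 \left(-6\right) \left(- 9 \left(-4 - 9\right)\right) = - 12 \left(\left(-9\right) \left(-13\right)\right) = \left(-12\right) 117 = -1404$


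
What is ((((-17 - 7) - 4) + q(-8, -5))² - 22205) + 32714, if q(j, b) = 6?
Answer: 10993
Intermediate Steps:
((((-17 - 7) - 4) + q(-8, -5))² - 22205) + 32714 = ((((-17 - 7) - 4) + 6)² - 22205) + 32714 = (((-24 - 4) + 6)² - 22205) + 32714 = ((-28 + 6)² - 22205) + 32714 = ((-22)² - 22205) + 32714 = (484 - 22205) + 32714 = -21721 + 32714 = 10993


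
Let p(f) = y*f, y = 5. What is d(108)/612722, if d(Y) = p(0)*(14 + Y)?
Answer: 0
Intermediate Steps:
p(f) = 5*f
d(Y) = 0 (d(Y) = (5*0)*(14 + Y) = 0*(14 + Y) = 0)
d(108)/612722 = 0/612722 = 0*(1/612722) = 0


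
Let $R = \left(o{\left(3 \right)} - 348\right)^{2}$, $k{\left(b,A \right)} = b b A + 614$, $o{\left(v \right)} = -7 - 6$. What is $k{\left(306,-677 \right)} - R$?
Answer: $-63521279$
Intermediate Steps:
$o{\left(v \right)} = -13$ ($o{\left(v \right)} = -7 - 6 = -13$)
$k{\left(b,A \right)} = 614 + A b^{2}$ ($k{\left(b,A \right)} = b^{2} A + 614 = A b^{2} + 614 = 614 + A b^{2}$)
$R = 130321$ ($R = \left(-13 - 348\right)^{2} = \left(-361\right)^{2} = 130321$)
$k{\left(306,-677 \right)} - R = \left(614 - 677 \cdot 306^{2}\right) - 130321 = \left(614 - 63391572\right) - 130321 = -63390958 - 130321 = -63521279$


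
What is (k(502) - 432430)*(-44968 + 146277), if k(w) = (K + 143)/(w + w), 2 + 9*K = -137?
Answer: -98964616839647/2259 ≈ -4.3809e+10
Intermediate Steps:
K = -139/9 (K = -2/9 + (⅑)*(-137) = -2/9 - 137/9 = -139/9 ≈ -15.444)
k(w) = 574/(9*w) (k(w) = (-139/9 + 143)/(w + w) = 1148/(9*((2*w))) = 1148*(1/(2*w))/9 = 574/(9*w))
(k(502) - 432430)*(-44968 + 146277) = ((574/9)/502 - 432430)*(-44968 + 146277) = ((574/9)*(1/502) - 432430)*101309 = (287/2259 - 432430)*101309 = -976859083/2259*101309 = -98964616839647/2259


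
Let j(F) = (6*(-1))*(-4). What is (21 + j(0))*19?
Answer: 855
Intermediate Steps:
j(F) = 24 (j(F) = -6*(-4) = 24)
(21 + j(0))*19 = (21 + 24)*19 = 45*19 = 855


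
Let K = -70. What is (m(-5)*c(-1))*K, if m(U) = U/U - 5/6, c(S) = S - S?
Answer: 0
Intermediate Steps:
c(S) = 0
m(U) = 1/6 (m(U) = 1 - 5*1/6 = 1 - 5/6 = 1/6)
(m(-5)*c(-1))*K = ((1/6)*0)*(-70) = 0*(-70) = 0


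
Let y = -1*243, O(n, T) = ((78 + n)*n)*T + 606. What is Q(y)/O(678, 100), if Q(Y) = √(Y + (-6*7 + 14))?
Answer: I*√271/51257406 ≈ 3.2116e-7*I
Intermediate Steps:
O(n, T) = 606 + T*n*(78 + n) (O(n, T) = (n*(78 + n))*T + 606 = T*n*(78 + n) + 606 = 606 + T*n*(78 + n))
y = -243
Q(Y) = √(-28 + Y) (Q(Y) = √(Y + (-42 + 14)) = √(Y - 28) = √(-28 + Y))
Q(y)/O(678, 100) = √(-28 - 243)/(606 + 100*678² + 78*100*678) = √(-271)/(606 + 100*459684 + 5288400) = (I*√271)/(606 + 45968400 + 5288400) = (I*√271)/51257406 = (I*√271)*(1/51257406) = I*√271/51257406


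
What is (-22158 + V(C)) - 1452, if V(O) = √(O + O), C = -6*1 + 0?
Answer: -23610 + 2*I*√3 ≈ -23610.0 + 3.4641*I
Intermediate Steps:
C = -6 (C = -6 + 0 = -6)
V(O) = √2*√O (V(O) = √(2*O) = √2*√O)
(-22158 + V(C)) - 1452 = (-22158 + √2*√(-6)) - 1452 = (-22158 + √2*(I*√6)) - 1452 = (-22158 + 2*I*√3) - 1452 = -23610 + 2*I*√3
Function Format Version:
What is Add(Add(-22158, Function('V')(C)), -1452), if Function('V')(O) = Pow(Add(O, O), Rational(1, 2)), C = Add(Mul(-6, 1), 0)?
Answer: Add(-23610, Mul(2, I, Pow(3, Rational(1, 2)))) ≈ Add(-23610., Mul(3.4641, I))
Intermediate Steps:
C = -6 (C = Add(-6, 0) = -6)
Function('V')(O) = Mul(Pow(2, Rational(1, 2)), Pow(O, Rational(1, 2))) (Function('V')(O) = Pow(Mul(2, O), Rational(1, 2)) = Mul(Pow(2, Rational(1, 2)), Pow(O, Rational(1, 2))))
Add(Add(-22158, Function('V')(C)), -1452) = Add(Add(-22158, Mul(Pow(2, Rational(1, 2)), Pow(-6, Rational(1, 2)))), -1452) = Add(Add(-22158, Mul(Pow(2, Rational(1, 2)), Mul(I, Pow(6, Rational(1, 2))))), -1452) = Add(Add(-22158, Mul(2, I, Pow(3, Rational(1, 2)))), -1452) = Add(-23610, Mul(2, I, Pow(3, Rational(1, 2))))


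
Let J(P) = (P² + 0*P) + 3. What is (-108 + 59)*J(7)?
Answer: -2548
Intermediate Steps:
J(P) = 3 + P² (J(P) = (P² + 0) + 3 = P² + 3 = 3 + P²)
(-108 + 59)*J(7) = (-108 + 59)*(3 + 7²) = -49*(3 + 49) = -49*52 = -2548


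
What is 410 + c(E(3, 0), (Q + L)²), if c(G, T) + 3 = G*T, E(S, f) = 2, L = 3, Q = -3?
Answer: 407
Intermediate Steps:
c(G, T) = -3 + G*T
410 + c(E(3, 0), (Q + L)²) = 410 + (-3 + 2*(-3 + 3)²) = 410 + (-3 + 2*0²) = 410 + (-3 + 2*0) = 410 + (-3 + 0) = 410 - 3 = 407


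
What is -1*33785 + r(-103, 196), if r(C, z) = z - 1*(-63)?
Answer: -33526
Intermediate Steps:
r(C, z) = 63 + z (r(C, z) = z + 63 = 63 + z)
-1*33785 + r(-103, 196) = -1*33785 + (63 + 196) = -33785 + 259 = -33526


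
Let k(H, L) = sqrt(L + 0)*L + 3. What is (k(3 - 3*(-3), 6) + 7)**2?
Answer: 316 + 120*sqrt(6) ≈ 609.94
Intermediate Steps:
k(H, L) = 3 + L**(3/2) (k(H, L) = sqrt(L)*L + 3 = L**(3/2) + 3 = 3 + L**(3/2))
(k(3 - 3*(-3), 6) + 7)**2 = ((3 + 6**(3/2)) + 7)**2 = ((3 + 6*sqrt(6)) + 7)**2 = (10 + 6*sqrt(6))**2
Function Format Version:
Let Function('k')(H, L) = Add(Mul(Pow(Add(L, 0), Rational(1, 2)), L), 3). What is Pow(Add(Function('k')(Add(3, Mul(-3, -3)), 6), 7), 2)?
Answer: Add(316, Mul(120, Pow(6, Rational(1, 2)))) ≈ 609.94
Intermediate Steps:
Function('k')(H, L) = Add(3, Pow(L, Rational(3, 2))) (Function('k')(H, L) = Add(Mul(Pow(L, Rational(1, 2)), L), 3) = Add(Pow(L, Rational(3, 2)), 3) = Add(3, Pow(L, Rational(3, 2))))
Pow(Add(Function('k')(Add(3, Mul(-3, -3)), 6), 7), 2) = Pow(Add(Add(3, Pow(6, Rational(3, 2))), 7), 2) = Pow(Add(Add(3, Mul(6, Pow(6, Rational(1, 2)))), 7), 2) = Pow(Add(10, Mul(6, Pow(6, Rational(1, 2)))), 2)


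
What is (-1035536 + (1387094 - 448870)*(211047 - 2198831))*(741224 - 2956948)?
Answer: 4132297986990074048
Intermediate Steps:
(-1035536 + (1387094 - 448870)*(211047 - 2198831))*(741224 - 2956948) = (-1035536 + 938224*(-1987784))*(-2215724) = (-1035536 - 1864986655616)*(-2215724) = -1864987691152*(-2215724) = 4132297986990074048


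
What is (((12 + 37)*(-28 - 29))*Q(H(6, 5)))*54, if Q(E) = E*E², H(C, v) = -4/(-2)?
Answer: -1206576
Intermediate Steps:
H(C, v) = 2 (H(C, v) = -4*(-½) = 2)
Q(E) = E³
(((12 + 37)*(-28 - 29))*Q(H(6, 5)))*54 = (((12 + 37)*(-28 - 29))*2³)*54 = ((49*(-57))*8)*54 = -2793*8*54 = -22344*54 = -1206576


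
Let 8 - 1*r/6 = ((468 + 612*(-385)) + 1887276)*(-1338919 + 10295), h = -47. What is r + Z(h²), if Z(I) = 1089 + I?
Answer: 13170309587602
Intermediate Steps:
r = 13170309584304 (r = 48 - 6*((468 + 612*(-385)) + 1887276)*(-1338919 + 10295) = 48 - 6*((468 - 235620) + 1887276)*(-1328624) = 48 - 6*(-235152 + 1887276)*(-1328624) = 48 - 9912744*(-1328624) = 48 - 6*(-2195051597376) = 48 + 13170309584256 = 13170309584304)
r + Z(h²) = 13170309584304 + (1089 + (-47)²) = 13170309584304 + (1089 + 2209) = 13170309584304 + 3298 = 13170309587602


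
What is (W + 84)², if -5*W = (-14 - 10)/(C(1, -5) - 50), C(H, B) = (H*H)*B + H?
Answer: 14258176/2025 ≈ 7041.1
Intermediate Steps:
C(H, B) = H + B*H² (C(H, B) = H²*B + H = B*H² + H = H + B*H²)
W = -4/45 (W = -(-14 - 10)/(5*(1*(1 - 5*1) - 50)) = -(-24)/(5*(1*(1 - 5) - 50)) = -(-24)/(5*(1*(-4) - 50)) = -(-24)/(5*(-4 - 50)) = -(-24)/(5*(-54)) = -(-24)*(-1)/(5*54) = -⅕*4/9 = -4/45 ≈ -0.088889)
(W + 84)² = (-4/45 + 84)² = (3776/45)² = 14258176/2025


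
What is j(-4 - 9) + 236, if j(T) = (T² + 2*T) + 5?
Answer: 384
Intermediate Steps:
j(T) = 5 + T² + 2*T
j(-4 - 9) + 236 = (5 + (-4 - 9)² + 2*(-4 - 9)) + 236 = (5 + (-13)² + 2*(-13)) + 236 = (5 + 169 - 26) + 236 = 148 + 236 = 384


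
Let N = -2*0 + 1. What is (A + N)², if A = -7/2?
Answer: 25/4 ≈ 6.2500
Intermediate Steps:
A = -7/2 (A = -7*½ = -7/2 ≈ -3.5000)
N = 1 (N = 0 + 1 = 1)
(A + N)² = (-7/2 + 1)² = (-5/2)² = 25/4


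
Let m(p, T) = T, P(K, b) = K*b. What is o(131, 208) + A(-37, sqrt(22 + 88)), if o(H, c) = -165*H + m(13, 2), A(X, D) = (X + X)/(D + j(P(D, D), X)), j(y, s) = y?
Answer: -2355891/109 + 37*sqrt(110)/5995 ≈ -21614.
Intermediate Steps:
A(X, D) = 2*X/(D + D**2) (A(X, D) = (X + X)/(D + D*D) = (2*X)/(D + D**2) = 2*X/(D + D**2))
o(H, c) = 2 - 165*H (o(H, c) = -165*H + 2 = 2 - 165*H)
o(131, 208) + A(-37, sqrt(22 + 88)) = (2 - 165*131) + 2*(-37)/(sqrt(22 + 88)*(1 + sqrt(22 + 88))) = (2 - 21615) + 2*(-37)/(sqrt(110)*(1 + sqrt(110))) = -21613 + 2*(-37)*(sqrt(110)/110)/(1 + sqrt(110)) = -21613 - 37*sqrt(110)/(55*(1 + sqrt(110)))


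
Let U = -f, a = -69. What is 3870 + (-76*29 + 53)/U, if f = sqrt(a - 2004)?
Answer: 3870 - 717*I*sqrt(2073)/691 ≈ 3870.0 - 47.243*I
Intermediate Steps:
f = I*sqrt(2073) (f = sqrt(-69 - 2004) = sqrt(-2073) = I*sqrt(2073) ≈ 45.53*I)
U = -I*sqrt(2073) ≈ -45.53*I
3870 + (-76*29 + 53)/U = 3870 + (-76*29 + 53)/((-I*sqrt(2073))) = 3870 + (-2204 + 53)*(I*sqrt(2073)/2073) = 3870 - 717*I*sqrt(2073)/691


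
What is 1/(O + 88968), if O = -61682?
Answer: 1/27286 ≈ 3.6649e-5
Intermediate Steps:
1/(O + 88968) = 1/(-61682 + 88968) = 1/27286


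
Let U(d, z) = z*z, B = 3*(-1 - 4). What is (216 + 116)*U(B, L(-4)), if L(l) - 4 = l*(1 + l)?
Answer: 84992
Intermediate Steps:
L(l) = 4 + l*(1 + l)
B = -15 (B = 3*(-5) = -15)
U(d, z) = z**2
(216 + 116)*U(B, L(-4)) = (216 + 116)*(4 - 4 + (-4)**2)**2 = 332*(4 - 4 + 16)**2 = 332*16**2 = 332*256 = 84992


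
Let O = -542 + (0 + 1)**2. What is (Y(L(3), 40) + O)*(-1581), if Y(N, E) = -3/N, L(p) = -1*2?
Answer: 1705899/2 ≈ 8.5295e+5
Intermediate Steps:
L(p) = -2
O = -541 (O = -542 + 1**2 = -542 + 1 = -541)
(Y(L(3), 40) + O)*(-1581) = (-3/(-2) - 541)*(-1581) = (-3*(-1/2) - 541)*(-1581) = (3/2 - 541)*(-1581) = -1079/2*(-1581) = 1705899/2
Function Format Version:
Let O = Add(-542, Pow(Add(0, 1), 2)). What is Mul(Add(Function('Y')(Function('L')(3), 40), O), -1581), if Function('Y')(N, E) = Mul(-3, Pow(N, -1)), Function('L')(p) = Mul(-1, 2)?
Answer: Rational(1705899, 2) ≈ 8.5295e+5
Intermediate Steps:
Function('L')(p) = -2
O = -541 (O = Add(-542, Pow(1, 2)) = Add(-542, 1) = -541)
Mul(Add(Function('Y')(Function('L')(3), 40), O), -1581) = Mul(Add(Mul(-3, Pow(-2, -1)), -541), -1581) = Mul(Add(Mul(-3, Rational(-1, 2)), -541), -1581) = Mul(Add(Rational(3, 2), -541), -1581) = Mul(Rational(-1079, 2), -1581) = Rational(1705899, 2)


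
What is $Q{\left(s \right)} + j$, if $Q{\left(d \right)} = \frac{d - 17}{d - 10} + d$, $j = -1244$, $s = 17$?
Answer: $-1227$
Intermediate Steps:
$Q{\left(d \right)} = d + \frac{-17 + d}{-10 + d}$ ($Q{\left(d \right)} = \frac{-17 + d}{-10 + d} + d = d + \frac{-17 + d}{-10 + d}$)
$Q{\left(s \right)} + j = \frac{-17 + 17^{2} - 153}{-10 + 17} - 1244 = \frac{-17 + 289 - 153}{7} - 1244 = \frac{1}{7} \cdot 119 - 1244 = 17 - 1244 = -1227$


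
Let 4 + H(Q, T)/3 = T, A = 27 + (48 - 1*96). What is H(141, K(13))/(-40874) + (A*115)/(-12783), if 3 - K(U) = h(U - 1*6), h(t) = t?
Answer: 16502917/87082057 ≈ 0.18951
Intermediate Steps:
K(U) = 9 - U (K(U) = 3 - (U - 1*6) = 3 - (U - 6) = 3 - (-6 + U) = 3 + (6 - U) = 9 - U)
A = -21 (A = 27 + (48 - 96) = 27 - 48 = -21)
H(Q, T) = -12 + 3*T
H(141, K(13))/(-40874) + (A*115)/(-12783) = (-12 + 3*(9 - 1*13))/(-40874) - 21*115/(-12783) = (-12 + 3*(9 - 13))*(-1/40874) - 2415*(-1/12783) = (-12 + 3*(-4))*(-1/40874) + 805/4261 = (-12 - 12)*(-1/40874) + 805/4261 = -24*(-1/40874) + 805/4261 = 12/20437 + 805/4261 = 16502917/87082057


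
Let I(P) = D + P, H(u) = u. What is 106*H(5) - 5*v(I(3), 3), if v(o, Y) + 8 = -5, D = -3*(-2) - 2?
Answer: 595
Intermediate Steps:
D = 4 (D = 6 - 2 = 4)
I(P) = 4 + P
v(o, Y) = -13 (v(o, Y) = -8 - 5 = -13)
106*H(5) - 5*v(I(3), 3) = 106*5 - 5*(-13) = 530 + 65 = 595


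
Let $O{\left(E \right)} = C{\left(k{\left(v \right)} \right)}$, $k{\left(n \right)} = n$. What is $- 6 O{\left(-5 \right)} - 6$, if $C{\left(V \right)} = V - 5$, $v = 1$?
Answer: $18$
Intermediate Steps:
$C{\left(V \right)} = -5 + V$
$O{\left(E \right)} = -4$ ($O{\left(E \right)} = -5 + 1 = -4$)
$- 6 O{\left(-5 \right)} - 6 = \left(-6\right) \left(-4\right) - 6 = 24 - 6 = 18$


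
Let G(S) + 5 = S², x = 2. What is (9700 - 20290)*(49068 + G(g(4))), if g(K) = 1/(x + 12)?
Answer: -50918567955/98 ≈ -5.1958e+8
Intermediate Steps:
g(K) = 1/14 (g(K) = 1/(2 + 12) = 1/14)
G(S) = -5 + S²
(9700 - 20290)*(49068 + G(g(4))) = (9700 - 20290)*(49068 + (-5 + (1/14)²)) = -10590*(49068 + (-5 + 1/196)) = -10590*(49068 - 979/196) = -10590*9616349/196 = -50918567955/98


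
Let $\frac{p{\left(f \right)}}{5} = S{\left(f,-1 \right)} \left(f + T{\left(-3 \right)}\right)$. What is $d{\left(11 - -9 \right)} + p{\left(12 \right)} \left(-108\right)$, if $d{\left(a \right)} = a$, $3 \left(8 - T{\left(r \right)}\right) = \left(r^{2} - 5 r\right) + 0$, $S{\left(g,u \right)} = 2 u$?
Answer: $12980$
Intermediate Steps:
$T{\left(r \right)} = 8 - \frac{r^{2}}{3} + \frac{5 r}{3}$ ($T{\left(r \right)} = 8 - \frac{\left(r^{2} - 5 r\right) + 0}{3} = 8 - \frac{r^{2} - 5 r}{3} = 8 - \left(- \frac{5 r}{3} + \frac{r^{2}}{3}\right) = 8 - \frac{r^{2}}{3} + \frac{5 r}{3}$)
$p{\left(f \right)} = - 10 f$ ($p{\left(f \right)} = 5 \cdot 2 \left(-1\right) \left(f + \left(8 - \frac{\left(-3\right)^{2}}{3} + \frac{5}{3} \left(-3\right)\right)\right) = 5 \left(- 2 \left(f - 0\right)\right) = 5 \left(- 2 \left(f + 0\right)\right) = 5 \left(- 2 f\right) = - 10 f$)
$d{\left(11 - -9 \right)} + p{\left(12 \right)} \left(-108\right) = \left(11 - -9\right) + \left(-10\right) 12 \left(-108\right) = \left(11 + 9\right) - -12960 = 20 + 12960 = 12980$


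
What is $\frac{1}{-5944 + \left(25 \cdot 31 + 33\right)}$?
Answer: $- \frac{1}{5136} \approx -0.0001947$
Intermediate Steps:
$\frac{1}{-5944 + \left(25 \cdot 31 + 33\right)} = \frac{1}{-5944 + \left(775 + 33\right)} = \frac{1}{-5944 + 808} = \frac{1}{-5136} = - \frac{1}{5136}$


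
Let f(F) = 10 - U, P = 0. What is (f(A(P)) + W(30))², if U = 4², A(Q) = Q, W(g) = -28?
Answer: 1156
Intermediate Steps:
U = 16
f(F) = -6 (f(F) = 10 - 1*16 = 10 - 16 = -6)
(f(A(P)) + W(30))² = (-6 - 28)² = (-34)² = 1156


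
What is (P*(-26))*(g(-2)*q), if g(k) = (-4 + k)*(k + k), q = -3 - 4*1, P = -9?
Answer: -39312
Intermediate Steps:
q = -7 (q = -3 - 4 = -7)
g(k) = 2*k*(-4 + k) (g(k) = (-4 + k)*(2*k) = 2*k*(-4 + k))
(P*(-26))*(g(-2)*q) = (-9*(-26))*((2*(-2)*(-4 - 2))*(-7)) = 234*((2*(-2)*(-6))*(-7)) = 234*(24*(-7)) = 234*(-168) = -39312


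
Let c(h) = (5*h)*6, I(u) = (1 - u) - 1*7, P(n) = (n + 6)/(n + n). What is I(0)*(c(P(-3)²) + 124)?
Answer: -789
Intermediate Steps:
P(n) = (6 + n)/(2*n) (P(n) = (6 + n)/((2*n)) = (6 + n)*(1/(2*n)) = (6 + n)/(2*n))
I(u) = -6 - u (I(u) = (1 - u) - 7 = -6 - u)
c(h) = 30*h
I(0)*(c(P(-3)²) + 124) = (-6 - 1*0)*(30*((½)*(6 - 3)/(-3))² + 124) = (-6 + 0)*(30*((½)*(-⅓)*3)² + 124) = -6*(30*(-½)² + 124) = -6*(30*(¼) + 124) = -6*(15/2 + 124) = -6*263/2 = -789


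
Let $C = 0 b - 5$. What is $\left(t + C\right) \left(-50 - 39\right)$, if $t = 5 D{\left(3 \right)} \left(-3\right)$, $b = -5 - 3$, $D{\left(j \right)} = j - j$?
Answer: $445$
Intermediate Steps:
$D{\left(j \right)} = 0$
$b = -8$
$C = -5$ ($C = 0 \left(-8\right) - 5 = 0 - 5 = -5$)
$t = 0$ ($t = 5 \cdot 0 \left(-3\right) = 0 \left(-3\right) = 0$)
$\left(t + C\right) \left(-50 - 39\right) = \left(0 - 5\right) \left(-50 - 39\right) = \left(-5\right) \left(-89\right) = 445$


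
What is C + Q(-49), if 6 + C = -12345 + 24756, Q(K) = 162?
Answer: 12567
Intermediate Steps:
C = 12405 (C = -6 + (-12345 + 24756) = -6 + 12411 = 12405)
C + Q(-49) = 12405 + 162 = 12567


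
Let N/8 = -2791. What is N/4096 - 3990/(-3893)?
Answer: -8822483/1993216 ≈ -4.4263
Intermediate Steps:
N = -22328 (N = 8*(-2791) = -22328)
N/4096 - 3990/(-3893) = -22328/4096 - 3990/(-3893) = -22328*1/4096 - 3990*(-1/3893) = -2791/512 + 3990/3893 = -8822483/1993216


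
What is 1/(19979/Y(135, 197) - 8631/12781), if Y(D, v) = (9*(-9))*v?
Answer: -203946417/393076466 ≈ -0.51885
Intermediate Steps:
Y(D, v) = -81*v
1/(19979/Y(135, 197) - 8631/12781) = 1/(19979/((-81*197)) - 8631/12781) = 1/(19979/(-15957) - 8631*1/12781) = 1/(19979*(-1/15957) - 8631/12781) = 1/(-19979/15957 - 8631/12781) = 1/(-393076466/203946417) = -203946417/393076466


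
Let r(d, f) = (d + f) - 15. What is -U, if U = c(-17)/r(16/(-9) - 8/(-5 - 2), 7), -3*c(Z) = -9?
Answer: 189/544 ≈ 0.34743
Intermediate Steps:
c(Z) = 3 (c(Z) = -⅓*(-9) = 3)
r(d, f) = -15 + d + f
U = -189/544 (U = 3/(-15 + (16/(-9) - 8/(-5 - 2)) + 7) = 3/(-15 + (16*(-⅑) - 8/(-7)) + 7) = 3/(-15 + (-16/9 - 8*(-⅐)) + 7) = 3/(-15 + (-16/9 + 8/7) + 7) = 3/(-15 - 40/63 + 7) = 3/(-544/63) = 3*(-63/544) = -189/544 ≈ -0.34743)
-U = -1*(-189/544) = 189/544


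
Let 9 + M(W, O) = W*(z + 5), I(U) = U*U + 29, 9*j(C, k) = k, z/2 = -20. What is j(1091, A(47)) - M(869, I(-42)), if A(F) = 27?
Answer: 30427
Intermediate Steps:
z = -40 (z = 2*(-20) = -40)
j(C, k) = k/9
I(U) = 29 + U² (I(U) = U² + 29 = 29 + U²)
M(W, O) = -9 - 35*W (M(W, O) = -9 + W*(-40 + 5) = -9 + W*(-35) = -9 - 35*W)
j(1091, A(47)) - M(869, I(-42)) = (⅑)*27 - (-9 - 35*869) = 3 - (-9 - 30415) = 3 - 1*(-30424) = 3 + 30424 = 30427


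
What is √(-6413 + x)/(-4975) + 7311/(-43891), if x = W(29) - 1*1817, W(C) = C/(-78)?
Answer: -7311/43891 - I*√50073582/388050 ≈ -0.16657 - 0.018235*I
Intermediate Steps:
W(C) = -C/78 (W(C) = C*(-1/78) = -C/78)
x = -141755/78 (x = -1/78*29 - 1*1817 = -29/78 - 1817 = -141755/78 ≈ -1817.4)
√(-6413 + x)/(-4975) + 7311/(-43891) = √(-6413 - 141755/78)/(-4975) + 7311/(-43891) = √(-641969/78)*(-1/4975) + 7311*(-1/43891) = (I*√50073582/78)*(-1/4975) - 7311/43891 = -I*√50073582/388050 - 7311/43891 = -7311/43891 - I*√50073582/388050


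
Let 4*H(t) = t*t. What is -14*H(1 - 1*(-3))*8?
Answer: -448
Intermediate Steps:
H(t) = t²/4 (H(t) = (t*t)/4 = t²/4)
-14*H(1 - 1*(-3))*8 = -7*(1 - 1*(-3))²/2*8 = -7*(1 + 3)²/2*8 = -7*4²/2*8 = -7*16/2*8 = -14*4*8 = -56*8 = -448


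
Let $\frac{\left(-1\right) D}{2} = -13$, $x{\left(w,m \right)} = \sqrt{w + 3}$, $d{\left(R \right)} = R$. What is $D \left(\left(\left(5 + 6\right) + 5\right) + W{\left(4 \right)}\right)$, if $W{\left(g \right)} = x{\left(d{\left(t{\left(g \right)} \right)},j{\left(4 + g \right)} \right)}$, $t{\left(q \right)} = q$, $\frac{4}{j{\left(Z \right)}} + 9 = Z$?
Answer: $416 + 26 \sqrt{7} \approx 484.79$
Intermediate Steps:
$j{\left(Z \right)} = \frac{4}{-9 + Z}$
$x{\left(w,m \right)} = \sqrt{3 + w}$
$D = 26$ ($D = \left(-2\right) \left(-13\right) = 26$)
$W{\left(g \right)} = \sqrt{3 + g}$
$D \left(\left(\left(5 + 6\right) + 5\right) + W{\left(4 \right)}\right) = 26 \left(\left(\left(5 + 6\right) + 5\right) + \sqrt{3 + 4}\right) = 26 \left(\left(11 + 5\right) + \sqrt{7}\right) = 26 \left(16 + \sqrt{7}\right) = 416 + 26 \sqrt{7}$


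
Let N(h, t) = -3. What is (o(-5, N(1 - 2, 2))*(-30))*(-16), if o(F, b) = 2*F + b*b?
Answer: -480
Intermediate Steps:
o(F, b) = b² + 2*F (o(F, b) = 2*F + b² = b² + 2*F)
(o(-5, N(1 - 2, 2))*(-30))*(-16) = (((-3)² + 2*(-5))*(-30))*(-16) = ((9 - 10)*(-30))*(-16) = -1*(-30)*(-16) = 30*(-16) = -480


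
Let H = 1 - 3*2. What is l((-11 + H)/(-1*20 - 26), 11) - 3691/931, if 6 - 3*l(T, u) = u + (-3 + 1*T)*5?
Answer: -77789/64239 ≈ -1.2109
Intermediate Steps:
H = -5 (H = 1 - 6 = -5)
l(T, u) = 7 - 5*T/3 - u/3 (l(T, u) = 2 - (u + (-3 + 1*T)*5)/3 = 2 - (u + (-3 + T)*5)/3 = 2 - (u + (-15 + 5*T))/3 = 2 - (-15 + u + 5*T)/3 = 2 + (5 - 5*T/3 - u/3) = 7 - 5*T/3 - u/3)
l((-11 + H)/(-1*20 - 26), 11) - 3691/931 = (7 - 5*(-11 - 5)/(3*(-1*20 - 26)) - 1/3*11) - 3691/931 = (7 - (-80)/(3*(-20 - 26)) - 11/3) - 3691/931 = (7 - (-80)/(3*(-46)) - 11/3) - 1*3691/931 = (7 - (-80)*(-1)/(3*46) - 11/3) - 3691/931 = (7 - 5/3*8/23 - 11/3) - 3691/931 = (7 - 40/69 - 11/3) - 3691/931 = 190/69 - 3691/931 = -77789/64239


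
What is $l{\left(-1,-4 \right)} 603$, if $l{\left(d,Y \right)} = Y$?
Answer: $-2412$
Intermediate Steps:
$l{\left(-1,-4 \right)} 603 = \left(-4\right) 603 = -2412$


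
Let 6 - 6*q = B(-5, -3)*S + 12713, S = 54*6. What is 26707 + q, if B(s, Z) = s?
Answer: 149155/6 ≈ 24859.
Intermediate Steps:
S = 324
q = -11087/6 (q = 1 - (-5*324 + 12713)/6 = 1 - (-1620 + 12713)/6 = 1 - ⅙*11093 = 1 - 11093/6 = -11087/6 ≈ -1847.8)
26707 + q = 26707 - 11087/6 = 149155/6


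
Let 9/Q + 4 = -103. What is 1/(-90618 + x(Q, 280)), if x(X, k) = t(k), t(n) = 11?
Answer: -1/90607 ≈ -1.1037e-5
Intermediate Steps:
Q = -9/107 (Q = 9/(-4 - 103) = 9/(-107) = 9*(-1/107) = -9/107 ≈ -0.084112)
x(X, k) = 11
1/(-90618 + x(Q, 280)) = 1/(-90618 + 11) = 1/(-90607) = -1/90607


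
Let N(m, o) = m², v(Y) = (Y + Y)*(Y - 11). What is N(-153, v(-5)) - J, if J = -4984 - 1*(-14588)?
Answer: 13805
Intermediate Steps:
J = 9604 (J = -4984 + 14588 = 9604)
v(Y) = 2*Y*(-11 + Y) (v(Y) = (2*Y)*(-11 + Y) = 2*Y*(-11 + Y))
N(-153, v(-5)) - J = (-153)² - 1*9604 = 23409 - 9604 = 13805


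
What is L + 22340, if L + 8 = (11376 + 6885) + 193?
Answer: 40786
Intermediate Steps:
L = 18446 (L = -8 + ((11376 + 6885) + 193) = -8 + (18261 + 193) = -8 + 18454 = 18446)
L + 22340 = 18446 + 22340 = 40786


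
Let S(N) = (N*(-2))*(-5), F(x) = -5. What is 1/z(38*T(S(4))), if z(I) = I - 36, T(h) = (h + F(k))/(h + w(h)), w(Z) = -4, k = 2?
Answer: 18/17 ≈ 1.0588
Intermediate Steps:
S(N) = 10*N (S(N) = -2*N*(-5) = 10*N)
T(h) = (-5 + h)/(-4 + h) (T(h) = (h - 5)/(h - 4) = (-5 + h)/(-4 + h))
z(I) = -36 + I
1/z(38*T(S(4))) = 1/(-36 + 38*((-5 + 10*4)/(-4 + 10*4))) = 1/(-36 + 38*((-5 + 40)/(-4 + 40))) = 1/(-36 + 38*(35/36)) = 1/(-36 + 665/18) = 1/(17/18) = 18/17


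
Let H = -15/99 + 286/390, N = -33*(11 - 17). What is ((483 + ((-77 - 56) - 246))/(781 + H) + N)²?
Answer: 72541775985316/1847882169 ≈ 39257.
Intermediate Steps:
N = 198 (N = -33*(-6) = 198)
H = 32/55 (H = -15*1/99 + 286*(1/390) = -5/33 + 11/15 = 32/55 ≈ 0.58182)
((483 + ((-77 - 56) - 246))/(781 + H) + N)² = ((483 + ((-77 - 56) - 246))/(781 + 32/55) + 198)² = ((483 + (-133 - 246))/(42987/55) + 198)² = ((483 - 379)*(55/42987) + 198)² = (104*(55/42987) + 198)² = (5720/42987 + 198)² = (8517146/42987)² = 72541775985316/1847882169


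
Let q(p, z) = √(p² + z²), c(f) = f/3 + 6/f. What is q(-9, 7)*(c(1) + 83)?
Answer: 268*√130/3 ≈ 1018.6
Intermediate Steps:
c(f) = 6/f + f/3 (c(f) = f*(⅓) + 6/f = f/3 + 6/f = 6/f + f/3)
q(-9, 7)*(c(1) + 83) = √((-9)² + 7²)*((6/1 + (⅓)*1) + 83) = √(81 + 49)*((6*1 + ⅓) + 83) = √130*((6 + ⅓) + 83) = √130*(19/3 + 83) = √130*(268/3) = 268*√130/3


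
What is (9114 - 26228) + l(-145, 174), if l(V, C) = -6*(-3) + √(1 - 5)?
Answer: -17096 + 2*I ≈ -17096.0 + 2.0*I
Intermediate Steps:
l(V, C) = 18 + 2*I (l(V, C) = 18 + √(-4) = 18 + 2*I)
(9114 - 26228) + l(-145, 174) = (9114 - 26228) + (18 + 2*I) = -17114 + (18 + 2*I) = -17096 + 2*I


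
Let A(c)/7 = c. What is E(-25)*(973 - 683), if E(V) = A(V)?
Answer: -50750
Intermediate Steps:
A(c) = 7*c
E(V) = 7*V
E(-25)*(973 - 683) = (7*(-25))*(973 - 683) = -175*290 = -50750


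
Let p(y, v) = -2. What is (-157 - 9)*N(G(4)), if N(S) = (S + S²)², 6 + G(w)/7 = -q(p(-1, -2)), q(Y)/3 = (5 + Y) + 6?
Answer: -468584285400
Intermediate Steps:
q(Y) = 33 + 3*Y (q(Y) = 3*((5 + Y) + 6) = 3*(11 + Y) = 33 + 3*Y)
G(w) = -231 (G(w) = -42 + 7*(-(33 + 3*(-2))) = -42 + 7*(-(33 - 6)) = -42 + 7*(-1*27) = -42 + 7*(-27) = -42 - 189 = -231)
(-157 - 9)*N(G(4)) = (-157 - 9)*((-231)²*(1 - 231)²) = -8857926*(-230)² = -8857926*52900 = -166*2822796900 = -468584285400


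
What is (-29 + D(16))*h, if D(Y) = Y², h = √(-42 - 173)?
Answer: 227*I*√215 ≈ 3328.5*I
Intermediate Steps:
h = I*√215 (h = √(-215) = I*√215 ≈ 14.663*I)
(-29 + D(16))*h = (-29 + 16²)*(I*√215) = (-29 + 256)*(I*√215) = 227*(I*√215) = 227*I*√215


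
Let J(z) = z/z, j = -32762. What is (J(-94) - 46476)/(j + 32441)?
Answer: 46475/321 ≈ 144.78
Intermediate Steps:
J(z) = 1
(J(-94) - 46476)/(j + 32441) = (1 - 46476)/(-32762 + 32441) = -46475/(-321) = -46475*(-1/321) = 46475/321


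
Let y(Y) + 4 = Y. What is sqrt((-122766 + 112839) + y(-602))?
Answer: I*sqrt(10533) ≈ 102.63*I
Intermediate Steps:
y(Y) = -4 + Y
sqrt((-122766 + 112839) + y(-602)) = sqrt((-122766 + 112839) + (-4 - 602)) = sqrt(-9927 - 606) = sqrt(-10533) = I*sqrt(10533)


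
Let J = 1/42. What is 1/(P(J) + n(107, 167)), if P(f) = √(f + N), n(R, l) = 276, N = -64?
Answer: 11592/3202079 - I*√112854/3202079 ≈ 0.0036201 - 0.00010491*I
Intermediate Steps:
J = 1/42 ≈ 0.023810
P(f) = √(-64 + f) (P(f) = √(f - 64) = √(-64 + f))
1/(P(J) + n(107, 167)) = 1/(√(-64 + 1/42) + 276) = 1/(√(-2687/42) + 276) = 1/(I*√112854/42 + 276) = 1/(276 + I*√112854/42)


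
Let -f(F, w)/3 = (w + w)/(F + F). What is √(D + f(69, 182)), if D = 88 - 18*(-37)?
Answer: 2*√98670/23 ≈ 27.315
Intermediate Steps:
f(F, w) = -3*w/F (f(F, w) = -3*(w + w)/(F + F) = -3*2*w/(2*F) = -3*2*w*1/(2*F) = -3*w/F)
D = 754 (D = 88 + 666 = 754)
√(D + f(69, 182)) = √(754 - 3*182/69) = √(754 - 3*182*1/69) = √(754 - 182/23) = √(17160/23) = 2*√98670/23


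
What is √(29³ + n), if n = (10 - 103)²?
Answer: √33038 ≈ 181.76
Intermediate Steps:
n = 8649 (n = (-93)² = 8649)
√(29³ + n) = √(29³ + 8649) = √(24389 + 8649) = √33038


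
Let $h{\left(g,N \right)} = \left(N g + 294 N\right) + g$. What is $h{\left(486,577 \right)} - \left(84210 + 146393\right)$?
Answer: $219943$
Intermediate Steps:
$h{\left(g,N \right)} = g + 294 N + N g$ ($h{\left(g,N \right)} = \left(294 N + N g\right) + g = g + 294 N + N g$)
$h{\left(486,577 \right)} - \left(84210 + 146393\right) = \left(486 + 294 \cdot 577 + 577 \cdot 486\right) - \left(84210 + 146393\right) = \left(486 + 169638 + 280422\right) - 230603 = 450546 - 230603 = 219943$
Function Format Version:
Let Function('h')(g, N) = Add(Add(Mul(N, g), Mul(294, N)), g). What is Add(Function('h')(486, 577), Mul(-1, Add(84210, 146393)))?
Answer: 219943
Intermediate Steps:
Function('h')(g, N) = Add(g, Mul(294, N), Mul(N, g)) (Function('h')(g, N) = Add(Add(Mul(294, N), Mul(N, g)), g) = Add(g, Mul(294, N), Mul(N, g)))
Add(Function('h')(486, 577), Mul(-1, Add(84210, 146393))) = Add(Add(486, Mul(294, 577), Mul(577, 486)), Mul(-1, Add(84210, 146393))) = Add(Add(486, 169638, 280422), Mul(-1, 230603)) = Add(450546, -230603) = 219943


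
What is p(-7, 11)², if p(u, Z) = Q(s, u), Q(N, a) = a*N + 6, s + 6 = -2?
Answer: 3844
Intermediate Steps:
s = -8 (s = -6 - 2 = -8)
Q(N, a) = 6 + N*a (Q(N, a) = N*a + 6 = 6 + N*a)
p(u, Z) = 6 - 8*u
p(-7, 11)² = (6 - 8*(-7))² = (6 + 56)² = 62² = 3844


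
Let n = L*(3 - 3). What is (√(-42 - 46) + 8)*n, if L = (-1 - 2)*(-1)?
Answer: 0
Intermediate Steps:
L = 3 (L = -3*(-1) = 3)
n = 0 (n = 3*(3 - 3) = 3*0 = 0)
(√(-42 - 46) + 8)*n = (√(-42 - 46) + 8)*0 = (√(-88) + 8)*0 = (2*I*√22 + 8)*0 = (8 + 2*I*√22)*0 = 0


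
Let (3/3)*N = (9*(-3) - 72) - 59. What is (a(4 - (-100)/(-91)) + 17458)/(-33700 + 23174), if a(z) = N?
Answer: -8650/5263 ≈ -1.6435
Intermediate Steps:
N = -158 (N = (9*(-3) - 72) - 59 = (-27 - 72) - 59 = -99 - 59 = -158)
a(z) = -158
(a(4 - (-100)/(-91)) + 17458)/(-33700 + 23174) = (-158 + 17458)/(-33700 + 23174) = 17300/(-10526) = 17300*(-1/10526) = -8650/5263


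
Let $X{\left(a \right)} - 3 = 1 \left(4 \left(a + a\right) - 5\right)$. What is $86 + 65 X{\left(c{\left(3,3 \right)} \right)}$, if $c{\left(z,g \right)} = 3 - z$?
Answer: $-44$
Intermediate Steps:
$X{\left(a \right)} = -2 + 8 a$ ($X{\left(a \right)} = 3 + 1 \left(4 \left(a + a\right) - 5\right) = 3 + 1 \left(4 \cdot 2 a - 5\right) = 3 + 1 \left(8 a - 5\right) = 3 + 1 \left(-5 + 8 a\right) = 3 + \left(-5 + 8 a\right) = -2 + 8 a$)
$86 + 65 X{\left(c{\left(3,3 \right)} \right)} = 86 + 65 \left(-2 + 8 \left(3 - 3\right)\right) = 86 + 65 \left(-2 + 8 \cdot 0\right) = 86 + 65 \left(-2 + 0\right) = 86 + 65 \left(-2\right) = 86 - 130 = -44$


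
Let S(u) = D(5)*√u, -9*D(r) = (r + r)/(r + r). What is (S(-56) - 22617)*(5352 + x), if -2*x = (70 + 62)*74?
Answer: -10584756 - 104*I*√14 ≈ -1.0585e+7 - 389.13*I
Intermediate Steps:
x = -4884 (x = -(70 + 62)*74/2 = -66*74 = -½*9768 = -4884)
D(r) = -⅑ (D(r) = -(r + r)/(9*(r + r)) = -2*r/(9*(2*r)) = -2*r*1/(2*r)/9 = -⅑*1 = -⅑)
S(u) = -√u/9
(S(-56) - 22617)*(5352 + x) = (-2*I*√14/9 - 22617)*(5352 - 4884) = (-2*I*√14/9 - 22617)*468 = (-22617 - 2*I*√14/9)*468 = -10584756 - 104*I*√14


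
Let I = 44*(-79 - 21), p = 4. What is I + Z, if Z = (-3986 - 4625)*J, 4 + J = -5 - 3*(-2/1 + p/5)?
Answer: 210497/5 ≈ 42099.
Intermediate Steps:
I = -4400 (I = 44*(-100) = -4400)
J = -27/5 (J = -4 + (-5 - 3*(-2/1 + 4/5)) = -4 + (-5 - 3*(-2*1 + 4*(⅕))) = -4 + (-5 - 3*(-2 + ⅘)) = -4 + (-5 - 3*(-6/5)) = -4 + (-5 + 18/5) = -4 - 7/5 = -27/5 ≈ -5.4000)
Z = 232497/5 (Z = (-3986 - 4625)*(-27/5) = -8611*(-27/5) = 232497/5 ≈ 46499.)
I + Z = -4400 + 232497/5 = 210497/5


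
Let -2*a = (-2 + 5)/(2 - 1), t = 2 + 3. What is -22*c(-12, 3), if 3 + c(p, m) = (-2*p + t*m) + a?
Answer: -759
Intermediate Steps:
t = 5
a = -3/2 (a = -(-2 + 5)/(2*(2 - 1)) = -3/(2*1) = -3/2 ≈ -1.5000)
c(p, m) = -9/2 - 2*p + 5*m (c(p, m) = -3 + ((-2*p + 5*m) - 3/2) = -3 + (-3/2 - 2*p + 5*m) = -9/2 - 2*p + 5*m)
-22*c(-12, 3) = -22*(-9/2 - 2*(-12) + 5*3) = -22*(-9/2 + 24 + 15) = -22*69/2 = -759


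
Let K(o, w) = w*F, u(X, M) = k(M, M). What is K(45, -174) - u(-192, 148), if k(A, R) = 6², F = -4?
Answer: 660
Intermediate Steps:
k(A, R) = 36
u(X, M) = 36
K(o, w) = -4*w (K(o, w) = w*(-4) = -4*w)
K(45, -174) - u(-192, 148) = -4*(-174) - 1*36 = 696 - 36 = 660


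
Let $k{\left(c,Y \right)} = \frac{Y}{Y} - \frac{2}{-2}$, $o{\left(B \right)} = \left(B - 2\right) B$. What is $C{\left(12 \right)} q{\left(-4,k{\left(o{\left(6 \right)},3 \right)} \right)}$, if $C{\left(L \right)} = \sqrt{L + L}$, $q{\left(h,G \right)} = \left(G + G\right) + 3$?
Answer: $14 \sqrt{6} \approx 34.293$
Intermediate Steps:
$o{\left(B \right)} = B \left(-2 + B\right)$ ($o{\left(B \right)} = \left(-2 + B\right) B = B \left(-2 + B\right)$)
$k{\left(c,Y \right)} = 2$ ($k{\left(c,Y \right)} = 1 - -1 = 1 + 1 = 2$)
$q{\left(h,G \right)} = 3 + 2 G$ ($q{\left(h,G \right)} = 2 G + 3 = 3 + 2 G$)
$C{\left(L \right)} = \sqrt{2} \sqrt{L}$ ($C{\left(L \right)} = \sqrt{2 L} = \sqrt{2} \sqrt{L}$)
$C{\left(12 \right)} q{\left(-4,k{\left(o{\left(6 \right)},3 \right)} \right)} = \sqrt{2} \sqrt{12} \left(3 + 2 \cdot 2\right) = \sqrt{2} \cdot 2 \sqrt{3} \left(3 + 4\right) = 2 \sqrt{6} \cdot 7 = 14 \sqrt{6}$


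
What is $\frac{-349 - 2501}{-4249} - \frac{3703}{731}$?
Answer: $- \frac{13650697}{3106019} \approx -4.3949$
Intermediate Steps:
$\frac{-349 - 2501}{-4249} - \frac{3703}{731} = \left(-349 - 2501\right) \left(- \frac{1}{4249}\right) - \frac{3703}{731} = \left(-2850\right) \left(- \frac{1}{4249}\right) - \frac{3703}{731} = \frac{2850}{4249} - \frac{3703}{731} = - \frac{13650697}{3106019}$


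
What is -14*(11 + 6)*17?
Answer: -4046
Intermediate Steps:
-14*(11 + 6)*17 = -14*17*17 = -238*17 = -4046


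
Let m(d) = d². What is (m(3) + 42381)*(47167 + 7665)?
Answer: 2324328480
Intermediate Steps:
(m(3) + 42381)*(47167 + 7665) = (3² + 42381)*(47167 + 7665) = (9 + 42381)*54832 = 42390*54832 = 2324328480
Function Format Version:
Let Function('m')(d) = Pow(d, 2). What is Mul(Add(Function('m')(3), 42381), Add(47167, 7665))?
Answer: 2324328480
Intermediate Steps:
Mul(Add(Function('m')(3), 42381), Add(47167, 7665)) = Mul(Add(Pow(3, 2), 42381), Add(47167, 7665)) = Mul(Add(9, 42381), 54832) = Mul(42390, 54832) = 2324328480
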